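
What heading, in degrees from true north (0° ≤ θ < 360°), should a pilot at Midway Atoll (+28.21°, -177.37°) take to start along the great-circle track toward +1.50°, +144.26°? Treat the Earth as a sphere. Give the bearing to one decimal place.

240.8°

Δλ = 144.26 − -177.37 = 321.63°; wrapped into (−180°, 180°]: -38.37°.
θ = atan2( sin Δλ · cos φ₂ , cos φ₁ · sin φ₂ − sin φ₁ · cos φ₂ · cos Δλ )
  = atan2(-0.62052, -0.34741) = -119.243° → normalised to [0°, 360°): 240.757°.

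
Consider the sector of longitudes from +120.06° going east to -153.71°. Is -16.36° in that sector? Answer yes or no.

Band width going east from +120.06° to -153.71°: ((-153.71 − 120.06) mod 360) = 86.23°.
Offset of -16.36° east of the west edge: ((-16.36 − 120.06) mod 360) = 223.58°.
223.58° > 86.23° ⇒ outside.

No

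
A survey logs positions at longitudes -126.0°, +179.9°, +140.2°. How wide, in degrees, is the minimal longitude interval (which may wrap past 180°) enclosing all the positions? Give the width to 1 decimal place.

Sort the longitudes: -126.0°, +140.2°, +179.9°.
Eastward gaps between consecutive values (wrapping around): 266.2°, 39.7°, 54.1°.
Largest gap = 266.2° ⇒ minimal covering band is its complement: 360° − 266.2° = 93.8°.
Band runs from +140.2° eastward to -126.0°, crossing the antimeridian.

93.8°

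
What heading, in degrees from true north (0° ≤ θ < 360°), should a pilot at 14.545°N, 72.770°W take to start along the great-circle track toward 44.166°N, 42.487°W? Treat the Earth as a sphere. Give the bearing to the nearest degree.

Δλ = -42.487 − -72.770 = 30.283°.
θ = atan2( sin Δλ · cos φ₂ , cos φ₁ · sin φ₂ − sin φ₁ · cos φ₂ · cos Δλ )
  = atan2(0.36173, 0.51884) = 34.883° → normalised to [0°, 360°): 34.883°.

35°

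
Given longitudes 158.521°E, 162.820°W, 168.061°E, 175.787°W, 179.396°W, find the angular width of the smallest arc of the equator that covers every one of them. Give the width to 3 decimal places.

38.659°

Sort the longitudes: -179.396°, -175.787°, -162.820°, +158.521°, +168.061°.
Eastward gaps between consecutive values (wrapping around): 3.609°, 12.967°, 321.341°, 9.540°, 12.543°.
Largest gap = 321.341° ⇒ minimal covering band is its complement: 360° − 321.341° = 38.659°.
Band runs from +158.521° eastward to -162.820°, crossing the antimeridian.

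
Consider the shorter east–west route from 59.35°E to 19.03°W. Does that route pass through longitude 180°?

Signed shortest Δλ = ((-19.03 − 59.35 + 180) mod 360) − 180 = -78.38°.
Going west by 78.38° from +59.35° reaches -19.03° without touching 180°.

No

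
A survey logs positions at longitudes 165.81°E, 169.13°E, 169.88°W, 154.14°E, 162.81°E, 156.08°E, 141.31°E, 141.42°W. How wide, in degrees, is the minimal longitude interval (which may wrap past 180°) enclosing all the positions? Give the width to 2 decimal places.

77.27°

Sort the longitudes: -169.88°, -141.42°, +141.31°, +154.14°, +156.08°, +162.81°, +165.81°, +169.13°.
Eastward gaps between consecutive values (wrapping around): 28.46°, 282.73°, 12.83°, 1.94°, 6.73°, 3.00°, 3.32°, 20.99°.
Largest gap = 282.73° ⇒ minimal covering band is its complement: 360° − 282.73° = 77.27°.
Band runs from +141.31° eastward to -141.42°, crossing the antimeridian.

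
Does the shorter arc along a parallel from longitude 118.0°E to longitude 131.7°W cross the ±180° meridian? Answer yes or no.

Naïve |-131.7 − 118.0| = 249.7° > 180°, so the shorter arc goes the other way round — across 180°.
Signed shortest Δλ = ((-131.7 − 118.0 + 180) mod 360) − 180 = 110.3°.
Going east by 110.3° from +118.0° passes through 180° before reaching -131.7°.

Yes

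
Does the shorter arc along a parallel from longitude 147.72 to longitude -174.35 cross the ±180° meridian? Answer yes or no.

Naïve |-174.35 − 147.72| = 322.07° > 180°, so the shorter arc goes the other way round — across 180°.
Signed shortest Δλ = ((-174.35 − 147.72 + 180) mod 360) − 180 = 37.93°.
Going east by 37.93° from +147.72° passes through 180° before reaching -174.35°.

Yes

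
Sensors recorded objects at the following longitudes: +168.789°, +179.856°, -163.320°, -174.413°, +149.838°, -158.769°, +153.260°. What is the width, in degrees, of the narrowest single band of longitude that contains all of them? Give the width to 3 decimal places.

51.393°

Sort the longitudes: -174.413°, -163.320°, -158.769°, +149.838°, +153.260°, +168.789°, +179.856°.
Eastward gaps between consecutive values (wrapping around): 11.093°, 4.551°, 308.607°, 3.422°, 15.529°, 11.067°, 5.731°.
Largest gap = 308.607° ⇒ minimal covering band is its complement: 360° − 308.607° = 51.393°.
Band runs from +149.838° eastward to -158.769°, crossing the antimeridian.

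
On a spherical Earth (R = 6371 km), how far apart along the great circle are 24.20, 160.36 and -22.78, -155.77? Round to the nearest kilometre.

7051 km

Δλ = -155.77 − 160.36 = -316.13°; wrapped into (−180°, 180°]: 43.87°.
Δφ = -22.78 − 24.20 = -46.98°.
a = sin²(Δφ/2) + cos φ₁ · cos φ₂ · sin²(Δλ/2) = 0.276225.
c = 2·atan2(√a, √(1−a)) = 1.10677 rad → d = 6371·c ≈ 7051.25 km.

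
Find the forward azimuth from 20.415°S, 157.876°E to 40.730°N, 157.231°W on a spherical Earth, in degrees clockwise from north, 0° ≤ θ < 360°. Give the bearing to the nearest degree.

34°

Δλ = -157.231 − 157.876 = -315.107°; wrapped into (−180°, 180°]: 44.893°.
θ = atan2( sin Δλ · cos φ₂ , cos φ₁ · sin φ₂ − sin φ₁ · cos φ₂ · cos Δλ )
  = atan2(0.53484, 0.79877) = 33.805° → normalised to [0°, 360°): 33.805°.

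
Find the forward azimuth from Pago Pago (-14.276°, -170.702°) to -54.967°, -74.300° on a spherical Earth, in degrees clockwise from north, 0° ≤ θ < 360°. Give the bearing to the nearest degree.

145°

Δλ = -74.300 − -170.702 = 96.402°.
θ = atan2( sin Δλ · cos φ₂ , cos φ₁ · sin φ₂ − sin φ₁ · cos φ₂ · cos Δλ )
  = atan2(0.57047, -0.80932) = 144.821° → normalised to [0°, 360°): 144.821°.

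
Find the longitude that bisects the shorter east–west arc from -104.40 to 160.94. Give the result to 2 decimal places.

-151.73°

Signed shortest Δλ from -104.40° to +160.94° is -94.66°.
Midpoint longitude = -104.40° + (-94.66°)/2 = -104.40° − 47.33° = -151.73°.
(The naïve average (-104.40 + +160.94)/2 = 28.27° is on the wrong side of the globe.)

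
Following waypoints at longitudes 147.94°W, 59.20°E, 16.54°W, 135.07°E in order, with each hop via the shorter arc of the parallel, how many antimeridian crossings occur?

1

Leg 1: -147.94° → +59.20°, shortest Δλ = -152.86° (west) — crosses 180°.
Leg 2: +59.20° → -16.54°, shortest Δλ = -75.74° (west) — does not cross 180°.
Leg 3: -16.54° → +135.07°, shortest Δλ = 151.61° (east) — does not cross 180°.
Total crossings: 1.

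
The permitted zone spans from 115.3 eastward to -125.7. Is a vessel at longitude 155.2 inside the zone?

Yes

Band width going east from +115.3° to -125.7°: ((-125.7 − 115.3) mod 360) = 119.0°.
Offset of +155.2° east of the west edge: ((155.2 − 115.3) mod 360) = 39.9°.
39.9° ≤ 119.0° ⇒ inside.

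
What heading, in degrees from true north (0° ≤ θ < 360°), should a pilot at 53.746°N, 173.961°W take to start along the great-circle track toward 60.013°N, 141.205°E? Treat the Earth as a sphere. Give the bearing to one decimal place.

302.7°

Δλ = 141.205 − -173.961 = 315.166°; wrapped into (−180°, 180°]: -44.834°.
θ = atan2( sin Δλ · cos φ₂ , cos φ₁ · sin φ₂ − sin φ₁ · cos φ₂ · cos Δλ )
  = atan2(-0.35239, 0.22639) = -57.282° → normalised to [0°, 360°): 302.718°.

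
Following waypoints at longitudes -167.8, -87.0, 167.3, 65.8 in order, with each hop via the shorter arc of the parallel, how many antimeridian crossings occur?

1

Leg 1: -167.8° → -87.0°, shortest Δλ = 80.8° (east) — does not cross 180°.
Leg 2: -87.0° → +167.3°, shortest Δλ = -105.7° (west) — crosses 180°.
Leg 3: +167.3° → +65.8°, shortest Δλ = -101.5° (west) — does not cross 180°.
Total crossings: 1.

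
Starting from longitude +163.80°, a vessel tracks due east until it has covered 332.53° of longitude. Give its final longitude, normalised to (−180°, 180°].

+136.33°

Start at +163.80°; shift +332.53° → +496.33°.
+496.33° lies outside (−180°, 180°]; subtract 360° → +136.33°.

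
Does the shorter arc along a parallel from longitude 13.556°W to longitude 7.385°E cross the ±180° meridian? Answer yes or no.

Signed shortest Δλ = ((7.385 − -13.556 + 180) mod 360) − 180 = 20.941°.
Going east by 20.941° from -13.556° reaches +7.385° without touching 180°.

No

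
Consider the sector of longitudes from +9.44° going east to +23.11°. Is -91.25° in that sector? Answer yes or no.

No

Band width going east from +9.44° to +23.11°: ((23.11 − 9.44) mod 360) = 13.67°.
Offset of -91.25° east of the west edge: ((-91.25 − 9.44) mod 360) = 259.31°.
259.31° > 13.67° ⇒ outside.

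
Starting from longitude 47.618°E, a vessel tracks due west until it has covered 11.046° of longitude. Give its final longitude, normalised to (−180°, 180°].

Start at +47.618°; shift −11.046° → +36.572°.
+36.572° already lies in (−180°, 180°].

36.572°E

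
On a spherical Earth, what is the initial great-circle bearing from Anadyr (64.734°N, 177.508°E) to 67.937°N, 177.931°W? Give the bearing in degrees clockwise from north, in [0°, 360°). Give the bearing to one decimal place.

Δλ = -177.931 − 177.508 = -355.439°; wrapped into (−180°, 180°]: 4.561°.
θ = atan2( sin Δλ · cos φ₂ , cos φ₁ · sin φ₂ − sin φ₁ · cos φ₂ · cos Δλ )
  = atan2(0.02987, 0.05695) = 27.677° → normalised to [0°, 360°): 27.677°.

27.7°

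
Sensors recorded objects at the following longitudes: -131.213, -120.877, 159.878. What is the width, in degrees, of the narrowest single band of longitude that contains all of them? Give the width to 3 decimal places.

79.245°

Sort the longitudes: -131.213°, -120.877°, +159.878°.
Eastward gaps between consecutive values (wrapping around): 10.336°, 280.755°, 68.909°.
Largest gap = 280.755° ⇒ minimal covering band is its complement: 360° − 280.755° = 79.245°.
Band runs from +159.878° eastward to -120.877°, crossing the antimeridian.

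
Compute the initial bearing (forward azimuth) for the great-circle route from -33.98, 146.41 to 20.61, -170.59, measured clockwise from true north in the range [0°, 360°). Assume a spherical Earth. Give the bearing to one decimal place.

Δλ = -170.59 − 146.41 = -317.00°; wrapped into (−180°, 180°]: 43.00°.
θ = atan2( sin Δλ · cos φ₂ , cos φ₁ · sin φ₂ − sin φ₁ · cos φ₂ · cos Δλ )
  = atan2(0.63835, 0.67449) = 43.423° → normalised to [0°, 360°): 43.423°.

43.4°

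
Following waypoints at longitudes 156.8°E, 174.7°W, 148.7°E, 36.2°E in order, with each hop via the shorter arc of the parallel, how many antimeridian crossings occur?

Leg 1: +156.8° → -174.7°, shortest Δλ = 28.5° (east) — crosses 180°.
Leg 2: -174.7° → +148.7°, shortest Δλ = -36.6° (west) — crosses 180°.
Leg 3: +148.7° → +36.2°, shortest Δλ = -112.5° (west) — does not cross 180°.
Total crossings: 2.

2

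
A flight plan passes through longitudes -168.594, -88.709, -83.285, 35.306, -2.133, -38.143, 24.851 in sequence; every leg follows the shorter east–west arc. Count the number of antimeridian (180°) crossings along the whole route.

Leg 1: -168.594° → -88.709°, shortest Δλ = 79.885° (east) — does not cross 180°.
Leg 2: -88.709° → -83.285°, shortest Δλ = 5.424° (east) — does not cross 180°.
Leg 3: -83.285° → +35.306°, shortest Δλ = 118.591° (east) — does not cross 180°.
Leg 4: +35.306° → -2.133°, shortest Δλ = -37.439° (west) — does not cross 180°.
Leg 5: -2.133° → -38.143°, shortest Δλ = -36.01° (west) — does not cross 180°.
Leg 6: -38.143° → +24.851°, shortest Δλ = 62.994° (east) — does not cross 180°.
Total crossings: 0.

0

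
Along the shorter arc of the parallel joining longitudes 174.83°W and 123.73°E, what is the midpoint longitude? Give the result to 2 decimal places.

154.45°E

Signed shortest Δλ from -174.83° to +123.73° is -61.44°.
Midpoint longitude = -174.83° + (-61.44°)/2 = -174.83° − 30.72° = -205.55°.
Normalise into (−180°, 180°]: +154.45°.
(The naïve average (-174.83 + +123.73)/2 = -25.55° is on the wrong side of the globe.)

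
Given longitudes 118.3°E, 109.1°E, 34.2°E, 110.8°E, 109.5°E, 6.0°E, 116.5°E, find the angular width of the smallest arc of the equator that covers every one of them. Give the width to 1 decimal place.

112.3°

Sort the longitudes: +6.0°, +34.2°, +109.1°, +109.5°, +110.8°, +116.5°, +118.3°.
Eastward gaps between consecutive values (wrapping around): 28.2°, 74.9°, 0.4°, 1.3°, 5.7°, 1.8°, 247.7°.
Largest gap = 247.7° ⇒ minimal covering band is its complement: 360° − 247.7° = 112.3°.
Band runs from +6.0° eastward to +118.3°.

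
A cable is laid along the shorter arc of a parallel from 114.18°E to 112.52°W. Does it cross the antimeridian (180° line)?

Yes

Naïve |-112.52 − 114.18| = 226.7° > 180°, so the shorter arc goes the other way round — across 180°.
Signed shortest Δλ = ((-112.52 − 114.18 + 180) mod 360) − 180 = 133.3°.
Going east by 133.3° from +114.18° passes through 180° before reaching -112.52°.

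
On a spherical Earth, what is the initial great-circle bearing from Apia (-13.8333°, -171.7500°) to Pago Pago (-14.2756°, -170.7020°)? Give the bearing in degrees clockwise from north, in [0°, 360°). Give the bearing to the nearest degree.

Δλ = -170.7020 − -171.7500 = 1.0480°.
θ = atan2( sin Δλ · cos φ₂ , cos φ₁ · sin φ₂ − sin φ₁ · cos φ₂ · cos Δλ )
  = atan2(0.01773, -0.00776) = 113.639° → normalised to [0°, 360°): 113.639°.

114°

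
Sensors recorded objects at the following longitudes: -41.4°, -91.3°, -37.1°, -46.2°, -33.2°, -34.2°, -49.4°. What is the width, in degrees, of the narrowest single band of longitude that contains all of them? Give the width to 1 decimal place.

Sort the longitudes: -91.3°, -49.4°, -46.2°, -41.4°, -37.1°, -34.2°, -33.2°.
Eastward gaps between consecutive values (wrapping around): 41.9°, 3.2°, 4.8°, 4.3°, 2.9°, 1.0°, 301.9°.
Largest gap = 301.9° ⇒ minimal covering band is its complement: 360° − 301.9° = 58.1°.
Band runs from -91.3° eastward to -33.2°.

58.1°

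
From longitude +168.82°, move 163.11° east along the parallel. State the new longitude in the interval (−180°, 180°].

-28.07°

Start at +168.82°; shift +163.11° → +331.93°.
+331.93° lies outside (−180°, 180°]; subtract 360° → -28.07°.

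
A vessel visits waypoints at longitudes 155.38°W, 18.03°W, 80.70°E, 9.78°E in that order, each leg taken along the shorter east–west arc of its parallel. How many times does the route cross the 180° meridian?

0

Leg 1: -155.38° → -18.03°, shortest Δλ = 137.35° (east) — does not cross 180°.
Leg 2: -18.03° → +80.70°, shortest Δλ = 98.73° (east) — does not cross 180°.
Leg 3: +80.70° → +9.78°, shortest Δλ = -70.92° (west) — does not cross 180°.
Total crossings: 0.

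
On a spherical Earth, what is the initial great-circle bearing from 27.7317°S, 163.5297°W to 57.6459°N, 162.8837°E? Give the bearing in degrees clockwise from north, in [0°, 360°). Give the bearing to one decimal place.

342.8°

Δλ = 162.8837 − -163.5297 = 326.4134°; wrapped into (−180°, 180°]: -33.5866°.
θ = atan2( sin Δλ · cos φ₂ , cos φ₁ · sin φ₂ − sin φ₁ · cos φ₂ · cos Δλ )
  = atan2(-0.29604, 0.95517) = -17.220° → normalised to [0°, 360°): 342.780°.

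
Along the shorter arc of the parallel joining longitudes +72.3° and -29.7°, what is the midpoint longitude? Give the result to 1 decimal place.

Signed shortest Δλ from +72.3° to -29.7° is -102.0°.
Midpoint longitude = +72.3° + (-102.0°)/2 = +72.3° − 51.0° = +21.3°.

+21.3°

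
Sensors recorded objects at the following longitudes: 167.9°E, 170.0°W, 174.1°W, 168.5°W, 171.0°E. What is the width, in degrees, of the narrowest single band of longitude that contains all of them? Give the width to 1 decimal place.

23.6°

Sort the longitudes: -174.1°, -170.0°, -168.5°, +167.9°, +171.0°.
Eastward gaps between consecutive values (wrapping around): 4.1°, 1.5°, 336.4°, 3.1°, 14.9°.
Largest gap = 336.4° ⇒ minimal covering band is its complement: 360° − 336.4° = 23.6°.
Band runs from +167.9° eastward to -168.5°, crossing the antimeridian.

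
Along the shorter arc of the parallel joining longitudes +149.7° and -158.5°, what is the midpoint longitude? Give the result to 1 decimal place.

+175.6°

Signed shortest Δλ from +149.7° to -158.5° is +51.8°.
Midpoint longitude = +149.7° + (+51.8°)/2 = +149.7° + 25.9° = +175.6°.
(The naïve average (+149.7 + -158.5)/2 = -4.4° is on the wrong side of the globe.)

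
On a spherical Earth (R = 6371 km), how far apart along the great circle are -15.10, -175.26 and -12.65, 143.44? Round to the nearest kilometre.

Δλ = 143.44 − -175.26 = 318.70°; wrapped into (−180°, 180°]: -41.30°.
Δφ = -12.65 − -15.10 = 2.45°.
a = sin²(Δφ/2) + cos φ₁ · cos φ₂ · sin²(Δλ/2) = 0.117616.
c = 2·atan2(√a, √(1−a)) = 0.70012 rad → d = 6371·c ≈ 4460.44 km.

4460 km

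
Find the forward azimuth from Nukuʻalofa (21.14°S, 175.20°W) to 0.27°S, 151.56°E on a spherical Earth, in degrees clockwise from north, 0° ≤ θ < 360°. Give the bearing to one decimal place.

298.5°

Δλ = 151.56 − -175.20 = 326.76°; wrapped into (−180°, 180°]: -33.24°.
θ = atan2( sin Δλ · cos φ₂ , cos φ₁ · sin φ₂ − sin φ₁ · cos φ₂ · cos Δλ )
  = atan2(-0.54814, 0.29724) = -61.530° → normalised to [0°, 360°): 298.470°.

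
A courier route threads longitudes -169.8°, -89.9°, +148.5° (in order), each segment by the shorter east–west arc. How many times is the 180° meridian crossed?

1

Leg 1: -169.8° → -89.9°, shortest Δλ = 79.9° (east) — does not cross 180°.
Leg 2: -89.9° → +148.5°, shortest Δλ = -121.6° (west) — crosses 180°.
Total crossings: 1.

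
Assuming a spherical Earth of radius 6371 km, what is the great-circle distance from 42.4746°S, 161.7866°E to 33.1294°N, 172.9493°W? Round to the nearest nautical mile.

Δλ = -172.9493 − 161.7866 = -334.7359°; wrapped into (−180°, 180°]: 25.2641°.
Δφ = 33.1294 − -42.4746 = 75.6040°.
a = sin²(Δφ/2) + cos φ₁ · cos φ₂ · sin²(Δλ/2) = 0.405229.
c = 2·atan2(√a, √(1−a)) = 1.38010 rad → d = 6371·c ≈ 8792.62 km ≈ 4747.64 nmi.

4748 nmi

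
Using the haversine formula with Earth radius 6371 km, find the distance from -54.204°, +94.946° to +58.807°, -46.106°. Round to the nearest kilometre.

17607 km

Δλ = -46.106 − 94.946 = -141.052°.
Δφ = 58.807 − -54.204 = 113.011°.
a = sin²(Δφ/2) + cos φ₁ · cos φ₂ · sin²(Δλ/2) = 0.964719.
c = 2·atan2(√a, √(1−a)) = 2.76368 rad → d = 6371·c ≈ 17607.42 km.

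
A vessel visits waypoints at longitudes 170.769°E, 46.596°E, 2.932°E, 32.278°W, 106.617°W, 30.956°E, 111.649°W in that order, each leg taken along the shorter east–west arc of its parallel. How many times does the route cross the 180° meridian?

Leg 1: +170.769° → +46.596°, shortest Δλ = -124.173° (west) — does not cross 180°.
Leg 2: +46.596° → +2.932°, shortest Δλ = -43.664° (west) — does not cross 180°.
Leg 3: +2.932° → -32.278°, shortest Δλ = -35.21° (west) — does not cross 180°.
Leg 4: -32.278° → -106.617°, shortest Δλ = -74.339° (west) — does not cross 180°.
Leg 5: -106.617° → +30.956°, shortest Δλ = 137.573° (east) — does not cross 180°.
Leg 6: +30.956° → -111.649°, shortest Δλ = -142.605° (west) — does not cross 180°.
Total crossings: 0.

0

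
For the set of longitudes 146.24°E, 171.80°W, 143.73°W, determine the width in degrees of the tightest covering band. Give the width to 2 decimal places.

70.03°

Sort the longitudes: -171.80°, -143.73°, +146.24°.
Eastward gaps between consecutive values (wrapping around): 28.07°, 289.97°, 41.96°.
Largest gap = 289.97° ⇒ minimal covering band is its complement: 360° − 289.97° = 70.03°.
Band runs from +146.24° eastward to -143.73°, crossing the antimeridian.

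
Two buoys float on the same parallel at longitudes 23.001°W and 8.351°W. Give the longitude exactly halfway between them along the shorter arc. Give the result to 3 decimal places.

15.676°W

Signed shortest Δλ from -23.001° to -8.351° is +14.650°.
Midpoint longitude = -23.001° + (+14.650°)/2 = -23.001° + 7.325° = -15.676°.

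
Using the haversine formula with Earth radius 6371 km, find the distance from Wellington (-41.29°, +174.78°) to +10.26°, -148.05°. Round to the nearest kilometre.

6879 km

Δλ = -148.05 − 174.78 = -322.83°; wrapped into (−180°, 180°]: 37.17°.
Δφ = 10.26 − -41.29 = 51.55°.
a = sin²(Δφ/2) + cos φ₁ · cos φ₂ · sin²(Δλ/2) = 0.264187.
c = 2·atan2(√a, √(1−a)) = 1.07966 rad → d = 6371·c ≈ 6878.52 km.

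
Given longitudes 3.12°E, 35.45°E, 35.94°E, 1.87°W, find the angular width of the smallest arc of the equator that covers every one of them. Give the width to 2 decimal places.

Sort the longitudes: -1.87°, +3.12°, +35.45°, +35.94°.
Eastward gaps between consecutive values (wrapping around): 4.99°, 32.33°, 0.49°, 322.19°.
Largest gap = 322.19° ⇒ minimal covering band is its complement: 360° − 322.19° = 37.81°.
Band runs from -1.87° eastward to +35.94°.

37.81°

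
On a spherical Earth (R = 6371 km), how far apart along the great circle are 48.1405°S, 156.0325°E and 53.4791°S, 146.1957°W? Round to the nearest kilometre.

3989 km

Δλ = -146.1957 − 156.0325 = -302.2282°; wrapped into (−180°, 180°]: 57.7718°.
Δφ = -53.4791 − -48.1405 = -5.3386°.
a = sin²(Δφ/2) + cos φ₁ · cos φ₂ · sin²(Δλ/2) = 0.094839.
c = 2·atan2(√a, √(1−a)) = 0.62610 rad → d = 6371·c ≈ 3988.86 km.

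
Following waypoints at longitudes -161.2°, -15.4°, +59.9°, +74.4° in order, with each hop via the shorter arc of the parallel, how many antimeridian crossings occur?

Leg 1: -161.2° → -15.4°, shortest Δλ = 145.8° (east) — does not cross 180°.
Leg 2: -15.4° → +59.9°, shortest Δλ = 75.3° (east) — does not cross 180°.
Leg 3: +59.9° → +74.4°, shortest Δλ = 14.5° (east) — does not cross 180°.
Total crossings: 0.

0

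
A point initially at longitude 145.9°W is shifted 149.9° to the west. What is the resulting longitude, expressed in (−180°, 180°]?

Start at -145.9°; shift −149.9° → -295.8°.
-295.8° lies outside (−180°, 180°]; add 360° → +64.2°.

64.2°E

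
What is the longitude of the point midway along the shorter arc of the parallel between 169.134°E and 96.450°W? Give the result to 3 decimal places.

Signed shortest Δλ from +169.134° to -96.450° is +94.416°.
Midpoint longitude = +169.134° + (+94.416°)/2 = +169.134° + 47.208° = +216.342°.
Normalise into (−180°, 180°]: -143.658°.
(The naïve average (+169.134 + -96.450)/2 = 36.342° is on the wrong side of the globe.)

143.658°W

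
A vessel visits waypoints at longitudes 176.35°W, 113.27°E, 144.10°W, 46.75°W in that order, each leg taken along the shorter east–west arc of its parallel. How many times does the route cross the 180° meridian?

Leg 1: -176.35° → +113.27°, shortest Δλ = -70.38° (west) — crosses 180°.
Leg 2: +113.27° → -144.10°, shortest Δλ = 102.63° (east) — crosses 180°.
Leg 3: -144.10° → -46.75°, shortest Δλ = 97.35° (east) — does not cross 180°.
Total crossings: 2.

2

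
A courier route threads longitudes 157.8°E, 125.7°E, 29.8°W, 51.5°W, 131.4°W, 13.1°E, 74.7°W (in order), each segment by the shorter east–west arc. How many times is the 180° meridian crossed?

0

Leg 1: +157.8° → +125.7°, shortest Δλ = -32.1° (west) — does not cross 180°.
Leg 2: +125.7° → -29.8°, shortest Δλ = -155.5° (west) — does not cross 180°.
Leg 3: -29.8° → -51.5°, shortest Δλ = -21.7° (west) — does not cross 180°.
Leg 4: -51.5° → -131.4°, shortest Δλ = -79.9° (west) — does not cross 180°.
Leg 5: -131.4° → +13.1°, shortest Δλ = 144.5° (east) — does not cross 180°.
Leg 6: +13.1° → -74.7°, shortest Δλ = -87.8° (west) — does not cross 180°.
Total crossings: 0.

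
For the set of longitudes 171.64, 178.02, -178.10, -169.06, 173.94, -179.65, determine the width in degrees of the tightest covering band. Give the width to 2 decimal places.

Sort the longitudes: -179.65°, -178.10°, -169.06°, +171.64°, +173.94°, +178.02°.
Eastward gaps between consecutive values (wrapping around): 1.55°, 9.04°, 340.70°, 2.30°, 4.08°, 2.33°.
Largest gap = 340.70° ⇒ minimal covering band is its complement: 360° − 340.70° = 19.30°.
Band runs from +171.64° eastward to -169.06°, crossing the antimeridian.

19.30°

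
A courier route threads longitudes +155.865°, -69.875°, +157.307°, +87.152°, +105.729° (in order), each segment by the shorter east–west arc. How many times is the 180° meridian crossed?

Leg 1: +155.865° → -69.875°, shortest Δλ = 134.26° (east) — crosses 180°.
Leg 2: -69.875° → +157.307°, shortest Δλ = -132.818° (west) — crosses 180°.
Leg 3: +157.307° → +87.152°, shortest Δλ = -70.155° (west) — does not cross 180°.
Leg 4: +87.152° → +105.729°, shortest Δλ = 18.577° (east) — does not cross 180°.
Total crossings: 2.

2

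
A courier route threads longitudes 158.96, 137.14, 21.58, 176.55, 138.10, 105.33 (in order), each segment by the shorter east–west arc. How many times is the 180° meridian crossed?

Leg 1: +158.96° → +137.14°, shortest Δλ = -21.82° (west) — does not cross 180°.
Leg 2: +137.14° → +21.58°, shortest Δλ = -115.56° (west) — does not cross 180°.
Leg 3: +21.58° → +176.55°, shortest Δλ = 154.97° (east) — does not cross 180°.
Leg 4: +176.55° → +138.10°, shortest Δλ = -38.45° (west) — does not cross 180°.
Leg 5: +138.10° → +105.33°, shortest Δλ = -32.77° (west) — does not cross 180°.
Total crossings: 0.

0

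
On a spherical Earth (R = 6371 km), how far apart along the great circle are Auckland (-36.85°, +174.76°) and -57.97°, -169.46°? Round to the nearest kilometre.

Δλ = -169.46 − 174.76 = -344.22°; wrapped into (−180°, 180°]: 15.78°.
Δφ = -57.97 − -36.85 = -21.12°.
a = sin²(Δφ/2) + cos φ₁ · cos φ₂ · sin²(Δλ/2) = 0.041583.
c = 2·atan2(√a, √(1−a)) = 0.41072 rad → d = 6371·c ≈ 2616.70 km.

2617 km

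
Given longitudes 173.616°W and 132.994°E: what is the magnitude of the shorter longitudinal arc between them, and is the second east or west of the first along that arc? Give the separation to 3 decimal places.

Raw difference: 132.994 − -173.616 = 306.61°.
Normalise into (−180°, 180°]: 306.61° − 360° = -53.39°.
Negative ⇒ the second point lies to the west; separation 53.390°.

53.390° west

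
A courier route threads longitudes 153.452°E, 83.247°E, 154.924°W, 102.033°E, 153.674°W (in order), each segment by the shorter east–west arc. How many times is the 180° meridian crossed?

Leg 1: +153.452° → +83.247°, shortest Δλ = -70.205° (west) — does not cross 180°.
Leg 2: +83.247° → -154.924°, shortest Δλ = 121.829° (east) — crosses 180°.
Leg 3: -154.924° → +102.033°, shortest Δλ = -103.043° (west) — crosses 180°.
Leg 4: +102.033° → -153.674°, shortest Δλ = 104.293° (east) — crosses 180°.
Total crossings: 3.

3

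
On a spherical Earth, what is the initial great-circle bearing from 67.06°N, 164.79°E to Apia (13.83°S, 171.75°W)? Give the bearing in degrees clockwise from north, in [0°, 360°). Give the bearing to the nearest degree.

Δλ = -171.75 − 164.79 = -336.54°; wrapped into (−180°, 180°]: 23.46°.
θ = atan2( sin Δλ · cos φ₂ , cos φ₁ · sin φ₂ − sin φ₁ · cos φ₂ · cos Δλ )
  = atan2(0.38657, -0.91347) = 157.063° → normalised to [0°, 360°): 157.063°.

157°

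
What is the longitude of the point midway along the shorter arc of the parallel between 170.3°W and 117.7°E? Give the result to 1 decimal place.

Signed shortest Δλ from -170.3° to +117.7° is -72.0°.
Midpoint longitude = -170.3° + (-72.0°)/2 = -170.3° − 36.0° = -206.3°.
Normalise into (−180°, 180°]: +153.7°.
(The naïve average (-170.3 + +117.7)/2 = -26.3° is on the wrong side of the globe.)

153.7°E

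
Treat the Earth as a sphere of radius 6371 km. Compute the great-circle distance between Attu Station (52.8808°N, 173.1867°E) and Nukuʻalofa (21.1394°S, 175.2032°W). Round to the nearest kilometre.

8307 km

Δλ = -175.2032 − 173.1867 = -348.3899°; wrapped into (−180°, 180°]: 11.6101°.
Δφ = -21.1394 − 52.8808 = -74.0202°.
a = sin²(Δφ/2) + cos φ₁ · cos φ₂ · sin²(Δλ/2) = 0.368109.
c = 2·atan2(√a, √(1−a)) = 1.30386 rad → d = 6371·c ≈ 8306.86 km.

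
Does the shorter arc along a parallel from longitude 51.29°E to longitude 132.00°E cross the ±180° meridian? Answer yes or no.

No

Signed shortest Δλ = ((132.00 − 51.29 + 180) mod 360) − 180 = 80.71°.
Going east by 80.71° from +51.29° reaches +132.00° without touching 180°.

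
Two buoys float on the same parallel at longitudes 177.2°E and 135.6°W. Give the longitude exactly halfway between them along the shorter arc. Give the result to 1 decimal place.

Signed shortest Δλ from +177.2° to -135.6° is +47.2°.
Midpoint longitude = +177.2° + (+47.2°)/2 = +177.2° + 23.6° = +200.8°.
Normalise into (−180°, 180°]: -159.2°.
(The naïve average (+177.2 + -135.6)/2 = 20.8° is on the wrong side of the globe.)

159.2°W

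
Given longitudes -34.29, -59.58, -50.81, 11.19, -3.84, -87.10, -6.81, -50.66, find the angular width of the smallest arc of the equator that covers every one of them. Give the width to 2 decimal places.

98.29°

Sort the longitudes: -87.10°, -59.58°, -50.81°, -50.66°, -34.29°, -6.81°, -3.84°, +11.19°.
Eastward gaps between consecutive values (wrapping around): 27.52°, 8.77°, 0.15°, 16.37°, 27.48°, 2.97°, 15.03°, 261.71°.
Largest gap = 261.71° ⇒ minimal covering band is its complement: 360° − 261.71° = 98.29°.
Band runs from -87.10° eastward to +11.19°.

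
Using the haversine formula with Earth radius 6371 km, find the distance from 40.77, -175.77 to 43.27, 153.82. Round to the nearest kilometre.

Δλ = 153.82 − -175.77 = 329.59°; wrapped into (−180°, 180°]: -30.41°.
Δφ = 43.27 − 40.77 = 2.50°.
a = sin²(Δφ/2) + cos φ₁ · cos φ₂ · sin²(Δλ/2) = 0.038408.
c = 2·atan2(√a, √(1−a)) = 0.39451 rad → d = 6371·c ≈ 2513.44 km.

2513 km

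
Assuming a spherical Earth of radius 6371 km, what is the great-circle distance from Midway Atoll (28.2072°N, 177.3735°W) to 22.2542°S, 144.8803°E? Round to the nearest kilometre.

6920 km

Δλ = 144.8803 − -177.3735 = 322.2538°; wrapped into (−180°, 180°]: -37.7462°.
Δφ = -22.2542 − 28.2072 = -50.4614°.
a = sin²(Δφ/2) + cos φ₁ · cos φ₂ · sin²(Δλ/2) = 0.267042.
c = 2·atan2(√a, √(1−a)) = 1.08613 rad → d = 6371·c ≈ 6919.71 km.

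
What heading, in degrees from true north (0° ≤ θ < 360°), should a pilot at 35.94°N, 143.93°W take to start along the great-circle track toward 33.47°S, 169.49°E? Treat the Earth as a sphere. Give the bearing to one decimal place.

Δλ = 169.49 − -143.93 = 313.42°; wrapped into (−180°, 180°]: -46.58°.
θ = atan2( sin Δλ · cos φ₂ , cos φ₁ · sin φ₂ − sin φ₁ · cos φ₂ · cos Δλ )
  = atan2(-0.60589, -0.78304) = -142.269° → normalised to [0°, 360°): 217.731°.

217.7°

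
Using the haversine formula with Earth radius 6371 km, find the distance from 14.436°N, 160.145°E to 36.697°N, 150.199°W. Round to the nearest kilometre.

Δλ = -150.199 − 160.145 = -310.344°; wrapped into (−180°, 180°]: 49.656°.
Δφ = 36.697 − 14.436 = 22.261°.
a = sin²(Δφ/2) + cos φ₁ · cos φ₂ · sin²(Δλ/2) = 0.174171.
c = 2·atan2(√a, √(1−a)) = 0.86103 rad → d = 6371·c ≈ 5485.61 km.

5486 km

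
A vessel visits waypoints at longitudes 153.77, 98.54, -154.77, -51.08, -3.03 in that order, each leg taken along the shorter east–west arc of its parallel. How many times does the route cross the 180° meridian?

Leg 1: +153.77° → +98.54°, shortest Δλ = -55.23° (west) — does not cross 180°.
Leg 2: +98.54° → -154.77°, shortest Δλ = 106.69° (east) — crosses 180°.
Leg 3: -154.77° → -51.08°, shortest Δλ = 103.69° (east) — does not cross 180°.
Leg 4: -51.08° → -3.03°, shortest Δλ = 48.05° (east) — does not cross 180°.
Total crossings: 1.

1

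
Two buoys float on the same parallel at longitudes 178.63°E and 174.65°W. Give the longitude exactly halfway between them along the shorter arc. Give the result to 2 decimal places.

Signed shortest Δλ from +178.63° to -174.65° is +6.72°.
Midpoint longitude = +178.63° + (+6.72°)/2 = +178.63° + 3.36° = +181.99°.
Normalise into (−180°, 180°]: -178.01°.
(The naïve average (+178.63 + -174.65)/2 = 1.99° is on the wrong side of the globe.)

178.01°W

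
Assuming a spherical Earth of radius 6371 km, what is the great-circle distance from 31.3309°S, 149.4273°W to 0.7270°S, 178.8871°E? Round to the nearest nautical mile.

Δλ = 178.8871 − -149.4273 = 328.3144°; wrapped into (−180°, 180°]: -31.6856°.
Δφ = -0.7270 − -31.3309 = 30.6039°.
a = sin²(Δφ/2) + cos φ₁ · cos φ₂ · sin²(Δλ/2) = 0.133302.
c = 2·atan2(√a, √(1−a)) = 0.74749 rad → d = 6371·c ≈ 4762.27 km ≈ 2571.42 nmi.

2571 nmi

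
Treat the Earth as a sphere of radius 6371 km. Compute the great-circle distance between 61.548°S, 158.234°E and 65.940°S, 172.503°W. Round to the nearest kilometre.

1504 km

Δλ = -172.503 − 158.234 = -330.737°; wrapped into (−180°, 180°]: 29.263°.
Δφ = -65.940 − -61.548 = -4.392°.
a = sin²(Δφ/2) + cos φ₁ · cos φ₂ · sin²(Δλ/2) = 0.013862.
c = 2·atan2(√a, √(1−a)) = 0.23602 rad → d = 6371·c ≈ 1503.68 km.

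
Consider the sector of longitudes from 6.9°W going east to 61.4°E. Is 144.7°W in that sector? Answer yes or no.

Band width going east from -6.9° to +61.4°: ((61.4 − -6.9) mod 360) = 68.3°.
Offset of -144.7° east of the west edge: ((-144.7 − -6.9) mod 360) = 222.2°.
222.2° > 68.3° ⇒ outside.

No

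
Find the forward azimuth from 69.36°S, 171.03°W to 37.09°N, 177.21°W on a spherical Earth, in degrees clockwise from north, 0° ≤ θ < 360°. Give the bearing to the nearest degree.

Δλ = -177.21 − -171.03 = -6.18°.
θ = atan2( sin Δλ · cos φ₂ , cos φ₁ · sin φ₂ − sin φ₁ · cos φ₂ · cos Δλ )
  = atan2(-0.08587, 0.95473) = -5.140° → normalised to [0°, 360°): 354.860°.

355°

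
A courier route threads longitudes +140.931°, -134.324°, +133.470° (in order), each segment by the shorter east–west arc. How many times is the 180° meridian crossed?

2

Leg 1: +140.931° → -134.324°, shortest Δλ = 84.745° (east) — crosses 180°.
Leg 2: -134.324° → +133.470°, shortest Δλ = -92.206° (west) — crosses 180°.
Total crossings: 2.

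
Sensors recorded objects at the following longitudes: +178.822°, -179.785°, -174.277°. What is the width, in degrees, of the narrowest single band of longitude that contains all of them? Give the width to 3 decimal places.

6.901°

Sort the longitudes: -179.785°, -174.277°, +178.822°.
Eastward gaps between consecutive values (wrapping around): 5.508°, 353.099°, 1.393°.
Largest gap = 353.099° ⇒ minimal covering band is its complement: 360° − 353.099° = 6.901°.
Band runs from +178.822° eastward to -174.277°, crossing the antimeridian.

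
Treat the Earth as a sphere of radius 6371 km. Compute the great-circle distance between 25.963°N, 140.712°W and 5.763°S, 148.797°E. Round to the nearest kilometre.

8366 km

Δλ = 148.797 − -140.712 = 289.509°; wrapped into (−180°, 180°]: -70.491°.
Δφ = -5.763 − 25.963 = -31.726°.
a = sin²(Δφ/2) + cos φ₁ · cos φ₂ · sin²(Δλ/2) = 0.372613.
c = 2·atan2(√a, √(1−a)) = 1.31318 rad → d = 6371·c ≈ 8366.29 km.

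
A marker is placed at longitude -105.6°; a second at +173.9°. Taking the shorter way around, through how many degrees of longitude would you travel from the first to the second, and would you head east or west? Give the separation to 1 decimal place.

Raw difference: 173.9 − -105.6 = 279.5°.
Normalise into (−180°, 180°]: 279.5° − 360° = -80.5°.
Negative ⇒ the second point lies to the west; separation 80.5°.

80.5° west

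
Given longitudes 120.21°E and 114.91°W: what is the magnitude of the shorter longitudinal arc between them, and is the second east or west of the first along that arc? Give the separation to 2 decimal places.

Raw difference: -114.91 − 120.21 = -235.12°.
Normalise into (−180°, 180°]: -235.12° + 360° = 124.88°.
Positive ⇒ the second point lies to the east; separation 124.88°.

124.88° east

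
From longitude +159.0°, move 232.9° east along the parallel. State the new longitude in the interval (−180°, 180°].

+31.9°

Start at +159.0°; shift +232.9° → +391.9°.
+391.9° lies outside (−180°, 180°]; subtract 360° → +31.9°.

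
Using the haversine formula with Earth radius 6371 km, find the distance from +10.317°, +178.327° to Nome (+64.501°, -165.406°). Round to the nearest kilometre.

Δλ = -165.406 − 178.327 = -343.733°; wrapped into (−180°, 180°]: 16.267°.
Δφ = 64.501 − 10.317 = 54.184°.
a = sin²(Δφ/2) + cos φ₁ · cos φ₂ · sin²(Δλ/2) = 0.215886.
c = 2·atan2(√a, √(1−a)) = 0.96644 rad → d = 6371·c ≈ 6157.22 km.

6157 km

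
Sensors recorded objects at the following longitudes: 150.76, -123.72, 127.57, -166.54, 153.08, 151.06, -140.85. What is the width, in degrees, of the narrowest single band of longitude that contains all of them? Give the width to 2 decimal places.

Sort the longitudes: -166.54°, -140.85°, -123.72°, +127.57°, +150.76°, +151.06°, +153.08°.
Eastward gaps between consecutive values (wrapping around): 25.69°, 17.13°, 251.29°, 23.19°, 0.30°, 2.02°, 40.38°.
Largest gap = 251.29° ⇒ minimal covering band is its complement: 360° − 251.29° = 108.71°.
Band runs from +127.57° eastward to -123.72°, crossing the antimeridian.

108.71°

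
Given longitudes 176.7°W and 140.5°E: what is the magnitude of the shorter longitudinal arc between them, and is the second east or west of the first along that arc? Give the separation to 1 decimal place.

Raw difference: 140.5 − -176.7 = 317.2°.
Normalise into (−180°, 180°]: 317.2° − 360° = -42.8°.
Negative ⇒ the second point lies to the west; separation 42.8°.

42.8° west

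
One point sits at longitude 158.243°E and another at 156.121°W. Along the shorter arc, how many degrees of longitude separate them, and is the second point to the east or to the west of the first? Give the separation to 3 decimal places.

Raw difference: -156.121 − 158.243 = -314.364°.
Normalise into (−180°, 180°]: -314.364° + 360° = 45.636°.
Positive ⇒ the second point lies to the east; separation 45.636°.

45.636° east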